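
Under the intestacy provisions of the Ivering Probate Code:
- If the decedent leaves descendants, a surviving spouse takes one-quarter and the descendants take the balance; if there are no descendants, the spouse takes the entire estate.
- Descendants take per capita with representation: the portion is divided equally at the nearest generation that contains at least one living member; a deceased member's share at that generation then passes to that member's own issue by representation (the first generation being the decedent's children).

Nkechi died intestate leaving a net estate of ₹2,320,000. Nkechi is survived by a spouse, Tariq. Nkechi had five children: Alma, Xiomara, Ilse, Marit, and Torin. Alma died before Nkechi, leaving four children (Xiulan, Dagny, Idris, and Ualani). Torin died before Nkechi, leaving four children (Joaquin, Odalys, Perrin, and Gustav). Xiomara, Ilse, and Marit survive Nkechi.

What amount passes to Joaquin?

Tariq takes one-quarter of ₹2,320,000 = ₹580,000. The remaining ₹1,740,000 passes to the descendants.
The descendants' portion (₹1,740,000) is divided into 5 shares of ₹348,000: Xiomara, Ilse, and Marit each take ₹348,000; Alma's ₹348,000 share passes to Alma's issue; Torin's ₹348,000 share passes to Torin's issue.
Alma's share (₹348,000) is divided into 4 shares of ₹87,000: Xiulan, Dagny, Idris, and Ualani each take ₹87,000.
Torin's share (₹348,000) is divided into 4 shares of ₹87,000: Joaquin, Odalys, Perrin, and Gustav each take ₹87,000.

Joaquin receives ₹87,000.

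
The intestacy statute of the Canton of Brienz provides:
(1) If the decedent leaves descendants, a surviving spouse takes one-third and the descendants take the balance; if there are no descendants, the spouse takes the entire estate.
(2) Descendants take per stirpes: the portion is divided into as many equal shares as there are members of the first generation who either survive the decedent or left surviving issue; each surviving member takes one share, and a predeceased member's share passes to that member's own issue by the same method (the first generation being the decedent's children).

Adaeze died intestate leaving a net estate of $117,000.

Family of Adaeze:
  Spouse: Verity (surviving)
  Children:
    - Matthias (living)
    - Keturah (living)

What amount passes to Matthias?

Matthias receives $39,000.

Verity takes one-third of $117,000 = $39,000. The remaining $78,000 passes to the descendants.
The descendants' portion ($78,000) is divided into 2 shares of $39,000: Matthias and Keturah each take $39,000.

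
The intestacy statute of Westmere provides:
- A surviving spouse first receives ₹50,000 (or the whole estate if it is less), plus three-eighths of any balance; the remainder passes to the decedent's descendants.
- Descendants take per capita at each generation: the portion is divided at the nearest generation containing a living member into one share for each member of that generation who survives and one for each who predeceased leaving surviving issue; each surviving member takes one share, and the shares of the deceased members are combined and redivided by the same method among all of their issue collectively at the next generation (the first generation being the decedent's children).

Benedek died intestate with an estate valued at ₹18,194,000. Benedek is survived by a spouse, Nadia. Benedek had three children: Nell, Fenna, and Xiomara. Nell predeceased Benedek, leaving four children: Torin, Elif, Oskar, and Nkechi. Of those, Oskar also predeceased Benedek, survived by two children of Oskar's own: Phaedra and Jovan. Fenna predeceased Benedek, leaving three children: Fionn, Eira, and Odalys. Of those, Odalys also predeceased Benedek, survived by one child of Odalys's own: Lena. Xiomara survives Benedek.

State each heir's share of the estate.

Nadia: ₹6,854,000; Torin: ₹1,080,000; Elif: ₹1,080,000; Phaedra: ₹720,000; Jovan: ₹720,000; Nkechi: ₹1,080,000; Fionn: ₹1,080,000; Eira: ₹1,080,000; Lena: ₹720,000; Xiomara: ₹3,780,000

Nadia first takes ₹50,000, leaving a balance of ₹18,144,000. Nadia then takes three-eighths of the balance (₹6,804,000), for a total of ₹6,854,000. The remaining ₹11,340,000 passes to the descendants.
The descendants' portion (₹11,340,000) is divided at the children's generation into 3 shares of ₹3,780,000. Xiomara takes ₹3,780,000. The 2 shares of the deceased (Nell and Fenna) are combined into a pool of ₹7,560,000.
That pool (₹7,560,000) is divided at the grandchildren's generation into 7 shares of ₹1,080,000. Torin, Elif, Nkechi, Fionn, and Eira each take ₹1,080,000. The 2 shares of the deceased (Oskar and Odalys) are combined into a pool of ₹2,160,000.
That pool (₹2,160,000) is divided at the great-grandchildren's generation equally among Phaedra, Jovan, and Lena: ₹720,000 each.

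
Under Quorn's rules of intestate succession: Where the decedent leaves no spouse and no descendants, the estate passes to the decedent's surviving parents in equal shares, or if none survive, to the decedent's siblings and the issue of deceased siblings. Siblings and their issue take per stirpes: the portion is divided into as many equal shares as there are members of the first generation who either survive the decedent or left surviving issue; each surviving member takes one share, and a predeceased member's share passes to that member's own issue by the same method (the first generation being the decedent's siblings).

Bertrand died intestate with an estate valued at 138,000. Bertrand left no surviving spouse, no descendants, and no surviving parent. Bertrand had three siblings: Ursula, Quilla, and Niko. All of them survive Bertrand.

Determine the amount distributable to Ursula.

Ursula receives 46,000.

The entire 138,000 passes to the siblings and their issue.
That amount (138,000) is divided into 3 shares of 46,000: Ursula, Quilla, and Niko each take 46,000.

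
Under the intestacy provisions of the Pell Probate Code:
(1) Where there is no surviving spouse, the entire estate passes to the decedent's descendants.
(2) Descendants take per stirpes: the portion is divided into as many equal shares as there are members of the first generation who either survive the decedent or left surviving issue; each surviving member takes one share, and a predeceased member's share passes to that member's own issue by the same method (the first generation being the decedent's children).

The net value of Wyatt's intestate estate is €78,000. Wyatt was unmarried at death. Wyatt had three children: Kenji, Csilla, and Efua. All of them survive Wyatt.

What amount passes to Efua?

The entire €78,000 passes to the descendants.
That amount (€78,000) is divided into 3 shares of €26,000: Kenji, Csilla, and Efua each take €26,000.

Efua receives €26,000.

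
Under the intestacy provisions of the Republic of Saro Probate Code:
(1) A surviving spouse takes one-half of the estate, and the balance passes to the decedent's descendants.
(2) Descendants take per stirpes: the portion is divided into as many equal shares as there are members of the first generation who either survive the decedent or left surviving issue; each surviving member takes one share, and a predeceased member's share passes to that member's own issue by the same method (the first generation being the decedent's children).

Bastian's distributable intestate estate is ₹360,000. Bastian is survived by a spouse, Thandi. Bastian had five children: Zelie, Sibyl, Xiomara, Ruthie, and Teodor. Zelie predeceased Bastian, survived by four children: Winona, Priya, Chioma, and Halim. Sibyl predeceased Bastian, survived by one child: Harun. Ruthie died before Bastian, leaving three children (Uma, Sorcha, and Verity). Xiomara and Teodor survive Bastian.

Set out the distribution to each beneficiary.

Thandi takes one-half of ₹360,000 = ₹180,000. The remaining ₹180,000 passes to the descendants.
The descendants' portion (₹180,000) is divided into 5 shares of ₹36,000: Xiomara and Teodor each take ₹36,000; Zelie's ₹36,000 share passes to Zelie's issue; Sibyl's ₹36,000 share passes to Sibyl's issue; Ruthie's ₹36,000 share passes to Ruthie's issue.
Zelie's share (₹36,000) is divided into 4 shares of ₹9,000: Winona, Priya, Chioma, and Halim each take ₹9,000.
Sibyl's share (₹36,000) passes entirely to Harun.
Ruthie's share (₹36,000) is divided into 3 shares of ₹12,000: Uma, Sorcha, and Verity each take ₹12,000.

Thandi: ₹180,000; Winona: ₹9,000; Priya: ₹9,000; Chioma: ₹9,000; Halim: ₹9,000; Harun: ₹36,000; Xiomara: ₹36,000; Uma: ₹12,000; Sorcha: ₹12,000; Verity: ₹12,000; Teodor: ₹36,000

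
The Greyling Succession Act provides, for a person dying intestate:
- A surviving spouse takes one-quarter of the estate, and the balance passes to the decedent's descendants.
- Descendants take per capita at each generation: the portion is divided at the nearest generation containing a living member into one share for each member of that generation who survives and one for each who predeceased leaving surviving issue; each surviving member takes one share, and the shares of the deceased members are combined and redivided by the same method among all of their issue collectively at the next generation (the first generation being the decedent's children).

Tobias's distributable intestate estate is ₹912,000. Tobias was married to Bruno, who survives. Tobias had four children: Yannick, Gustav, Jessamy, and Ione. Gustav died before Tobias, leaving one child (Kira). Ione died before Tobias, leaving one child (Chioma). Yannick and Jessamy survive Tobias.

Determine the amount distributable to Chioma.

Chioma receives ₹171,000.

Bruno takes one-quarter of ₹912,000 = ₹228,000. The remaining ₹684,000 passes to the descendants.
The descendants' portion (₹684,000) is divided at the children's generation into 4 shares of ₹171,000. Yannick and Jessamy each take ₹171,000. The 2 shares of the deceased (Gustav and Ione) are combined into a pool of ₹342,000.
That pool (₹342,000) is divided at the grandchildren's generation equally among Kira and Chioma: ₹171,000 each.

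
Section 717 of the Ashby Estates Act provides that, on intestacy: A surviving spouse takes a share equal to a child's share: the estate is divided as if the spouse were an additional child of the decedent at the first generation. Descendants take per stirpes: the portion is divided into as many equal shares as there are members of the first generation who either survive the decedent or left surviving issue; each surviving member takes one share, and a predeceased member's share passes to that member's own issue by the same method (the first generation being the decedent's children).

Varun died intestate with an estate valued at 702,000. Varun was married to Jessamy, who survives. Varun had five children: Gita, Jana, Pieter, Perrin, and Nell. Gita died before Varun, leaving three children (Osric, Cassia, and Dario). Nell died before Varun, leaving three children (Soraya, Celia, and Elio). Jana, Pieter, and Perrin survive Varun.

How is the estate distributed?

The spouse counts as an additional share at the children's level, so there are 6 primary shares of 117,000. Jessamy takes one such share (117,000).
The children's combined portion (585,000) is divided into 5 shares of 117,000: Jana, Pieter, and Perrin each take 117,000; Gita's 117,000 share passes to Gita's issue; Nell's 117,000 share passes to Nell's issue.
Gita's share (117,000) is divided into 3 shares of 39,000: Osric, Cassia, and Dario each take 39,000.
Nell's share (117,000) is divided into 3 shares of 39,000: Soraya, Celia, and Elio each take 39,000.

Jessamy: 117,000; Osric: 39,000; Cassia: 39,000; Dario: 39,000; Jana: 117,000; Pieter: 117,000; Perrin: 117,000; Soraya: 39,000; Celia: 39,000; Elio: 39,000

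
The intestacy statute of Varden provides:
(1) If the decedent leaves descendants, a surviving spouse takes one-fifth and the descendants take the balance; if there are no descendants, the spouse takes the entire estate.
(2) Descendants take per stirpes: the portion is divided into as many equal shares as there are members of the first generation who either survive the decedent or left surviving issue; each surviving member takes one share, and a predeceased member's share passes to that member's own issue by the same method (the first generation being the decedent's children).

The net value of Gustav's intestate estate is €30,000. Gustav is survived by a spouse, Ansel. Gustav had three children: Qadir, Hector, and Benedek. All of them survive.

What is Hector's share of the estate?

Hector receives €8,000.

Ansel takes one-fifth of €30,000 = €6,000. The remaining €24,000 passes to the descendants.
The descendants' portion (€24,000) is divided into 3 shares of €8,000: Qadir, Hector, and Benedek each take €8,000.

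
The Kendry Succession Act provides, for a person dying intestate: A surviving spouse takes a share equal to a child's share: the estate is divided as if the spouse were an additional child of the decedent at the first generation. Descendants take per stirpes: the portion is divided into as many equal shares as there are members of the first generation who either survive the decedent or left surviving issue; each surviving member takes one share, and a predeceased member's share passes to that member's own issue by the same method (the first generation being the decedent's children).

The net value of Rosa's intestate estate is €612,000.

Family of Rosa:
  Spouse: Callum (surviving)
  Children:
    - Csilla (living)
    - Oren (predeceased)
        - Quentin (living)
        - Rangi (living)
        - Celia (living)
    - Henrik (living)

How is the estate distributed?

The spouse counts as an additional share at the children's level, so there are 4 primary shares of €153,000. Callum takes one such share (€153,000).
The children's combined portion (€459,000) is divided into 3 shares of €153,000: Csilla and Henrik each take €153,000; Oren's €153,000 share passes to Oren's issue.
Oren's share (€153,000) is divided into 3 shares of €51,000: Quentin, Rangi, and Celia each take €51,000.

Callum: €153,000; Csilla: €153,000; Quentin: €51,000; Rangi: €51,000; Celia: €51,000; Henrik: €153,000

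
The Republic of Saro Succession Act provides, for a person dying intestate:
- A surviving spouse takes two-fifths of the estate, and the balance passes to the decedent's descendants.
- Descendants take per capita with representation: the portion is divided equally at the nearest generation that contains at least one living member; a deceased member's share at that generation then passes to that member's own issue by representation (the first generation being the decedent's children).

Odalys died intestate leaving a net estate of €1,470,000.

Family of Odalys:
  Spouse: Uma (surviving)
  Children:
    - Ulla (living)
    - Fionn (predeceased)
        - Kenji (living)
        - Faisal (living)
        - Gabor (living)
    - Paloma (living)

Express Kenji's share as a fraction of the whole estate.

Kenji receives 1/15 of the estate.

Uma takes two-fifths of €1,470,000 = €588,000. The remaining €882,000 passes to the descendants.
The descendants' portion (€882,000) is divided into 3 shares of €294,000: Ulla and Paloma each take €294,000; Fionn's €294,000 share passes to Fionn's issue.
Fionn's share (€294,000) is divided into 3 shares of €98,000: Kenji, Faisal, and Gabor each take €98,000.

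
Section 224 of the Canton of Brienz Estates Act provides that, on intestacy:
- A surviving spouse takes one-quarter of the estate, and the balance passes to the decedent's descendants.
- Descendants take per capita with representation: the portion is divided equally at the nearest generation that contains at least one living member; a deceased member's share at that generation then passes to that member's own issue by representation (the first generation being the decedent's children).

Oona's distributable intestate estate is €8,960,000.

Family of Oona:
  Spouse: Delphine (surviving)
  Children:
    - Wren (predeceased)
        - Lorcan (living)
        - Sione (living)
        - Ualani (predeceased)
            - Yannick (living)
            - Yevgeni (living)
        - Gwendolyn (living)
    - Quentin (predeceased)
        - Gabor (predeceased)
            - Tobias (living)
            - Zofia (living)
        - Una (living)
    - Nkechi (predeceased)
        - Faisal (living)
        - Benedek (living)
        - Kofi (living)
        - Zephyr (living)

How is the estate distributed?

Delphine: €2,240,000; Lorcan: €672,000; Sione: €672,000; Yannick: €336,000; Yevgeni: €336,000; Gwendolyn: €672,000; Tobias: €336,000; Zofia: €336,000; Una: €672,000; Faisal: €672,000; Benedek: €672,000; Kofi: €672,000; Zephyr: €672,000

Delphine takes one-quarter of €8,960,000 = €2,240,000. The remaining €6,720,000 passes to the descendants.
No child survives, so the initial division is made at the grandchildren's generation.
The descendants' portion (€6,720,000) is divided into 10 shares of €672,000: Lorcan, Sione, Gwendolyn, Una, Faisal, Benedek, Kofi, and Zephyr each take €672,000; Ualani's €672,000 share passes to Ualani's issue; Gabor's €672,000 share passes to Gabor's issue.
Ualani's share (€672,000) is divided into 2 shares of €336,000: Yannick and Yevgeni each take €336,000.
Gabor's share (€672,000) is divided into 2 shares of €336,000: Tobias and Zofia each take €336,000.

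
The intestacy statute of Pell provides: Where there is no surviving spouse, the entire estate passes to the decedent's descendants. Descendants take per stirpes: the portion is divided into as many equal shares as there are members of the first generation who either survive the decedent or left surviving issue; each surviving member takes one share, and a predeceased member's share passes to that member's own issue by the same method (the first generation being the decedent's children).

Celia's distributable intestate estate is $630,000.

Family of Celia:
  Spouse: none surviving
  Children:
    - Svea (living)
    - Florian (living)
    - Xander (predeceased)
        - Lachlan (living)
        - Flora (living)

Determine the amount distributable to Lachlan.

Lachlan receives $105,000.

The entire $630,000 passes to the descendants.
That amount ($630,000) is divided into 3 shares of $210,000: Svea and Florian each take $210,000; Xander's $210,000 share passes to Xander's issue.
Xander's share ($210,000) is divided into 2 shares of $105,000: Lachlan and Flora each take $105,000.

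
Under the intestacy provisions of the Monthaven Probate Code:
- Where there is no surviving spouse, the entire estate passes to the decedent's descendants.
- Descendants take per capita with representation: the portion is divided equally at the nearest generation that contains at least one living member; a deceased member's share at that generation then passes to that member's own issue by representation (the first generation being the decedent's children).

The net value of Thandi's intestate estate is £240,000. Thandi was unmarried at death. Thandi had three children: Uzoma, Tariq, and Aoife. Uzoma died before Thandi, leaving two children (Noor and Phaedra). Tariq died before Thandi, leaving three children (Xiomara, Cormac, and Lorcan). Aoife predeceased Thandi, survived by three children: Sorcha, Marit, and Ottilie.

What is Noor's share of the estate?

The entire £240,000 passes to the descendants.
No child survives, so the initial division is made at the grandchildren's generation.
That amount (£240,000) is divided into 8 shares of £30,000: Noor, Phaedra, Xiomara, Cormac, Lorcan, Sorcha, Marit, and Ottilie each take £30,000.

Noor receives £30,000.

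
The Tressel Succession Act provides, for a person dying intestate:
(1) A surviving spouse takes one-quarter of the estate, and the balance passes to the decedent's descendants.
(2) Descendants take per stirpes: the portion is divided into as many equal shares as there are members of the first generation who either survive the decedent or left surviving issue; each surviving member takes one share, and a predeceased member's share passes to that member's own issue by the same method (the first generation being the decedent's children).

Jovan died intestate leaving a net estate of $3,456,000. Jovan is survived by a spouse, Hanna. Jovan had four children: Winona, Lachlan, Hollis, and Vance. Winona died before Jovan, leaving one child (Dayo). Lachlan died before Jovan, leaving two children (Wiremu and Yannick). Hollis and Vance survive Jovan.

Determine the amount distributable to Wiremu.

Hanna takes one-quarter of $3,456,000 = $864,000. The remaining $2,592,000 passes to the descendants.
The descendants' portion ($2,592,000) is divided into 4 shares of $648,000: Hollis and Vance each take $648,000; Winona's $648,000 share passes to Winona's issue; Lachlan's $648,000 share passes to Lachlan's issue.
Winona's share ($648,000) passes entirely to Dayo.
Lachlan's share ($648,000) is divided into 2 shares of $324,000: Wiremu and Yannick each take $324,000.

Wiremu receives $324,000.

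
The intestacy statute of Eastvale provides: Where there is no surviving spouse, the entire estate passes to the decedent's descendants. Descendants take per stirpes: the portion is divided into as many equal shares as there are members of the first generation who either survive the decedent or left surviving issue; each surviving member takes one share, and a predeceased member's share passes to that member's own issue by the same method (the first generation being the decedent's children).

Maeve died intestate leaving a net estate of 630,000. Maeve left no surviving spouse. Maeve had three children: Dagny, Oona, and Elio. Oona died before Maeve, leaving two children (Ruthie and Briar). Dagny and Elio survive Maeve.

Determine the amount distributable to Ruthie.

The entire 630,000 passes to the descendants.
That amount (630,000) is divided into 3 shares of 210,000: Dagny and Elio each take 210,000; Oona's 210,000 share passes to Oona's issue.
Oona's share (210,000) is divided into 2 shares of 105,000: Ruthie and Briar each take 105,000.

Ruthie receives 105,000.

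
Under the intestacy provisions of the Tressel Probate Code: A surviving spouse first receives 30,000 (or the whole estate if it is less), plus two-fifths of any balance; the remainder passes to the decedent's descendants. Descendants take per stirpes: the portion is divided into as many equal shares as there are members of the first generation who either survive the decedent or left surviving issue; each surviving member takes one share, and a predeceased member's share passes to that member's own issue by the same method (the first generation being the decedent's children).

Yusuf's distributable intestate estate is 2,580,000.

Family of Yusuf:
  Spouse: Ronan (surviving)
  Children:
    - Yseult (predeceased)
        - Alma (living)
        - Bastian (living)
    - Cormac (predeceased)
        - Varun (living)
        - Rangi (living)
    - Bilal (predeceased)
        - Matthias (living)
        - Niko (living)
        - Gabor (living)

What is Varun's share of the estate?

Ronan first takes 30,000, leaving a balance of 2,550,000. Ronan then takes two-fifths of the balance (1,020,000), for a total of 1,050,000. The remaining 1,530,000 passes to the descendants.
The descendants' portion (1,530,000) is divided into 3 shares of 510,000: Yseult's 510,000 share passes to Yseult's issue; Cormac's 510,000 share passes to Cormac's issue; Bilal's 510,000 share passes to Bilal's issue.
Yseult's share (510,000) is divided into 2 shares of 255,000: Alma and Bastian each take 255,000.
Cormac's share (510,000) is divided into 2 shares of 255,000: Varun and Rangi each take 255,000.
Bilal's share (510,000) is divided into 3 shares of 170,000: Matthias, Niko, and Gabor each take 170,000.

Varun receives 255,000.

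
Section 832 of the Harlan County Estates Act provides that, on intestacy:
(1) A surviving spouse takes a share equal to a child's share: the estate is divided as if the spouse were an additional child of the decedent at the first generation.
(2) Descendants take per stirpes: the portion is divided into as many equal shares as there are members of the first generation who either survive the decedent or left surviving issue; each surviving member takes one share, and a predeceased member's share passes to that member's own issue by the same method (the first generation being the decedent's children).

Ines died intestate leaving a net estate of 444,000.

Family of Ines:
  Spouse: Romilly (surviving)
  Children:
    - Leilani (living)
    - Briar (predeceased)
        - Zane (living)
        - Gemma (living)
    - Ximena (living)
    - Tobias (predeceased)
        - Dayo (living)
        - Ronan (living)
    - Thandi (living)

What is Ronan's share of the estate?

The spouse counts as an additional share at the children's level, so there are 6 primary shares of 74,000. Romilly takes one such share (74,000).
The children's combined portion (370,000) is divided into 5 shares of 74,000: Leilani, Ximena, and Thandi each take 74,000; Briar's 74,000 share passes to Briar's issue; Tobias's 74,000 share passes to Tobias's issue.
Briar's share (74,000) is divided into 2 shares of 37,000: Zane and Gemma each take 37,000.
Tobias's share (74,000) is divided into 2 shares of 37,000: Dayo and Ronan each take 37,000.

Ronan receives 37,000.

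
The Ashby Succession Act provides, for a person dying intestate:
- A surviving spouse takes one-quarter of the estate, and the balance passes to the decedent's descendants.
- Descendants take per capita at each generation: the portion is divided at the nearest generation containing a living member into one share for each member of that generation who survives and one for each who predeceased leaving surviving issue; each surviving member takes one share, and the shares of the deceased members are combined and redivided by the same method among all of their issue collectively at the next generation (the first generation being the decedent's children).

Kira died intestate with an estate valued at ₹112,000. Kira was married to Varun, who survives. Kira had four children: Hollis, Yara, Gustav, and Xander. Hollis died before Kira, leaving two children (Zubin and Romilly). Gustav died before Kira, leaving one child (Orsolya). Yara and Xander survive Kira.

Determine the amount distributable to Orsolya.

Orsolya receives ₹14,000.

Varun takes one-quarter of ₹112,000 = ₹28,000. The remaining ₹84,000 passes to the descendants.
The descendants' portion (₹84,000) is divided at the children's generation into 4 shares of ₹21,000. Yara and Xander each take ₹21,000. The 2 shares of the deceased (Hollis and Gustav) are combined into a pool of ₹42,000.
That pool (₹42,000) is divided at the grandchildren's generation equally among Zubin, Romilly, and Orsolya: ₹14,000 each.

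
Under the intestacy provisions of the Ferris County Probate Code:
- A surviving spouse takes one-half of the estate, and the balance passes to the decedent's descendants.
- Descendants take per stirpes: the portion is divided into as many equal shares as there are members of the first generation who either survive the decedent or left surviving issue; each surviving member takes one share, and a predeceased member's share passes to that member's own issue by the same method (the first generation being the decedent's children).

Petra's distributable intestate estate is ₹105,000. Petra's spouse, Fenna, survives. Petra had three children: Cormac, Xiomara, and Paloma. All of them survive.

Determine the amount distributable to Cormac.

Fenna takes one-half of ₹105,000 = ₹52,500. The remaining ₹52,500 passes to the descendants.
The descendants' portion (₹52,500) is divided into 3 shares of ₹17,500: Cormac, Xiomara, and Paloma each take ₹17,500.

Cormac receives ₹17,500.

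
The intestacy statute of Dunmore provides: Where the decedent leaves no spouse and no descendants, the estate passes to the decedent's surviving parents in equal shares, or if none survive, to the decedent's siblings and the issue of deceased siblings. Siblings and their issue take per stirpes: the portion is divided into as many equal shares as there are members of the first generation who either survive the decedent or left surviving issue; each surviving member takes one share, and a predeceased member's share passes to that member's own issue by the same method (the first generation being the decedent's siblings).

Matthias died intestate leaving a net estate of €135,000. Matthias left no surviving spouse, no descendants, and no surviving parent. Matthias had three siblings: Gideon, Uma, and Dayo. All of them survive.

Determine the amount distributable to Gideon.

Gideon receives €45,000.

The entire €135,000 passes to the siblings and their issue.
That amount (€135,000) is divided into 3 shares of €45,000: Gideon, Uma, and Dayo each take €45,000.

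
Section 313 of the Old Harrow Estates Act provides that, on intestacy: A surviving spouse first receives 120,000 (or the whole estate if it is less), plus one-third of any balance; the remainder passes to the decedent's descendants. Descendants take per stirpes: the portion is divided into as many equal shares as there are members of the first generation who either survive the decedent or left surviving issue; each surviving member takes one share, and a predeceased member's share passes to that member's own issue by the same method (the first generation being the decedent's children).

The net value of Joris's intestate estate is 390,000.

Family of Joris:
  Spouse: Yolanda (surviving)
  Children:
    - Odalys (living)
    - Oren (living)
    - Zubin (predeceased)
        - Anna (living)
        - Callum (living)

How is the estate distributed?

Yolanda first takes 120,000, leaving a balance of 270,000. Yolanda then takes one-third of the balance (90,000), for a total of 210,000. The remaining 180,000 passes to the descendants.
The descendants' portion (180,000) is divided into 3 shares of 60,000: Odalys and Oren each take 60,000; Zubin's 60,000 share passes to Zubin's issue.
Zubin's share (60,000) is divided into 2 shares of 30,000: Anna and Callum each take 30,000.

Yolanda: 210,000; Odalys: 60,000; Oren: 60,000; Anna: 30,000; Callum: 30,000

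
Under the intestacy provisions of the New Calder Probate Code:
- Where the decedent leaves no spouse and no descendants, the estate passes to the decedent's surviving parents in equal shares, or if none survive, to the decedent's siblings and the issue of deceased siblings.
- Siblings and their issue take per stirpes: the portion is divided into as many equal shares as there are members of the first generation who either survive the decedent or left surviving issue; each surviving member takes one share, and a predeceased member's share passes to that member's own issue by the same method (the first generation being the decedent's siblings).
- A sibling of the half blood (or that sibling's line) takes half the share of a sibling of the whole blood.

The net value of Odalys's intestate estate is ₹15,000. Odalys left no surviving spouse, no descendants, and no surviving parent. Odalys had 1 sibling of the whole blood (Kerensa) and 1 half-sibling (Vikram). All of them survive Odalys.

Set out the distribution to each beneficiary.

The entire ₹15,000 passes to the siblings and their issue.
Counting each half-blood sibling's line as half a unit, there are 3/2 units in ₹15,000, so one unit is ₹10,000. Whole-blood lines (Kerensa) take ₹10,000 each; half-blood lines (Vikram) take ₹5,000 each.

Kerensa: ₹10,000; Vikram: ₹5,000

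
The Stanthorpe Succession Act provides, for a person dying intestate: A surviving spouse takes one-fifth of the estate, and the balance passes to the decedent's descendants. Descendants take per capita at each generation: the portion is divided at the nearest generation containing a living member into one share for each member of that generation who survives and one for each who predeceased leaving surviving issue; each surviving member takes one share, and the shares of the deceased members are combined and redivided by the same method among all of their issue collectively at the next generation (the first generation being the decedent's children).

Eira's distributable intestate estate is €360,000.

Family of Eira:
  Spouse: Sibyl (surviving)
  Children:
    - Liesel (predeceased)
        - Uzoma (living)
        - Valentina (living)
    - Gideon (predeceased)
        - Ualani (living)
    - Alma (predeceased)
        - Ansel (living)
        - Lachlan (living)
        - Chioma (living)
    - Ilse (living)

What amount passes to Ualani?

Ualani receives €36,000.

Sibyl takes one-fifth of €360,000 = €72,000. The remaining €288,000 passes to the descendants.
The descendants' portion (€288,000) is divided at the children's generation into 4 shares of €72,000. Ilse takes €72,000. The 3 shares of the deceased (Liesel, Gideon, and Alma) are combined into a pool of €216,000.
That pool (€216,000) is divided at the grandchildren's generation equally among Uzoma, Valentina, Ualani, Ansel, Lachlan, and Chioma: €36,000 each.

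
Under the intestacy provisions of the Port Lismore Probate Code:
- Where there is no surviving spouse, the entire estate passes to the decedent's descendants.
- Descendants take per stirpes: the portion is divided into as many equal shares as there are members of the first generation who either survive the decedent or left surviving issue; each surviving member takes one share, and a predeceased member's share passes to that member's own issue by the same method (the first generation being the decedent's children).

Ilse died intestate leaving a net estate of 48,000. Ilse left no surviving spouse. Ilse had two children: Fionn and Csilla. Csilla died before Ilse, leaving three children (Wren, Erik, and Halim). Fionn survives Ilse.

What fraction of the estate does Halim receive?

Halim receives 1/6 of the estate.

The entire 48,000 passes to the descendants.
That amount (48,000) is divided into 2 shares of 24,000: Fionn takes 24,000; Csilla's 24,000 share passes to Csilla's issue.
Csilla's share (24,000) is divided into 3 shares of 8,000: Wren, Erik, and Halim each take 8,000.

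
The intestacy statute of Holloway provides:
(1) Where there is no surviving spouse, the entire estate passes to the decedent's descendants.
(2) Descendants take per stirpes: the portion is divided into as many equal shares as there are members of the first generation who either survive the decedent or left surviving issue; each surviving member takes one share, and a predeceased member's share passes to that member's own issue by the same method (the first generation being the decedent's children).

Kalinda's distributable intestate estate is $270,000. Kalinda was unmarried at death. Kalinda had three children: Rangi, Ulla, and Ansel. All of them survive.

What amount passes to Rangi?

The entire $270,000 passes to the descendants.
That amount ($270,000) is divided into 3 shares of $90,000: Rangi, Ulla, and Ansel each take $90,000.

Rangi receives $90,000.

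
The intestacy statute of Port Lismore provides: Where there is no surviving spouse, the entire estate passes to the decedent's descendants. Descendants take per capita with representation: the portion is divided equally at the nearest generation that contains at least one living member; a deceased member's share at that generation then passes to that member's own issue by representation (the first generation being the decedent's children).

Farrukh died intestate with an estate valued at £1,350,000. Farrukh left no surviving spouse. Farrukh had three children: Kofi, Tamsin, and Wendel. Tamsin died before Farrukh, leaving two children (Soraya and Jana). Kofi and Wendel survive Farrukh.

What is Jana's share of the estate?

Jana receives £225,000.

The entire £1,350,000 passes to the descendants.
That amount (£1,350,000) is divided into 3 shares of £450,000: Kofi and Wendel each take £450,000; Tamsin's £450,000 share passes to Tamsin's issue.
Tamsin's share (£450,000) is divided into 2 shares of £225,000: Soraya and Jana each take £225,000.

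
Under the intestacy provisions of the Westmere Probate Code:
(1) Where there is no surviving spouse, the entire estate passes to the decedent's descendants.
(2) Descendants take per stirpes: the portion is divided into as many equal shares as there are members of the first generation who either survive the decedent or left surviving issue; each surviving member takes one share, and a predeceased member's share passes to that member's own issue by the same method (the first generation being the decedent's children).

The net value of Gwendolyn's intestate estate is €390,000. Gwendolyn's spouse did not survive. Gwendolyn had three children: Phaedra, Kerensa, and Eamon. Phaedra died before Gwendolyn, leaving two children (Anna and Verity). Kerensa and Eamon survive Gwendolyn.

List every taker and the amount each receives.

The entire €390,000 passes to the descendants.
That amount (€390,000) is divided into 3 shares of €130,000: Kerensa and Eamon each take €130,000; Phaedra's €130,000 share passes to Phaedra's issue.
Phaedra's share (€130,000) is divided into 2 shares of €65,000: Anna and Verity each take €65,000.

Anna: €65,000; Verity: €65,000; Kerensa: €130,000; Eamon: €130,000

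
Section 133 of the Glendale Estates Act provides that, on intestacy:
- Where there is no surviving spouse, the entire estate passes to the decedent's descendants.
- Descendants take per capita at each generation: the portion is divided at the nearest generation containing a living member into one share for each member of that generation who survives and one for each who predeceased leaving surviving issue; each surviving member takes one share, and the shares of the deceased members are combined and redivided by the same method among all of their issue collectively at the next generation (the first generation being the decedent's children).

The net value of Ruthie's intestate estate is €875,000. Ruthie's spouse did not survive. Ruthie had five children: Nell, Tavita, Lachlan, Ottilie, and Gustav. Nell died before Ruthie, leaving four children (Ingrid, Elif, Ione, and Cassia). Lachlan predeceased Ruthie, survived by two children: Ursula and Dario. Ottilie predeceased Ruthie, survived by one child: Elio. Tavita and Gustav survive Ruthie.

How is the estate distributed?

The entire €875,000 passes to the descendants.
That amount (€875,000) is divided at the children's generation into 5 shares of €175,000. Tavita and Gustav each take €175,000. The 3 shares of the deceased (Nell, Lachlan, and Ottilie) are combined into a pool of €525,000.
That pool (€525,000) is divided at the grandchildren's generation equally among Ingrid, Elif, Ione, Cassia, Ursula, Dario, and Elio: €75,000 each.

Ingrid: €75,000; Elif: €75,000; Ione: €75,000; Cassia: €75,000; Tavita: €175,000; Ursula: €75,000; Dario: €75,000; Elio: €75,000; Gustav: €175,000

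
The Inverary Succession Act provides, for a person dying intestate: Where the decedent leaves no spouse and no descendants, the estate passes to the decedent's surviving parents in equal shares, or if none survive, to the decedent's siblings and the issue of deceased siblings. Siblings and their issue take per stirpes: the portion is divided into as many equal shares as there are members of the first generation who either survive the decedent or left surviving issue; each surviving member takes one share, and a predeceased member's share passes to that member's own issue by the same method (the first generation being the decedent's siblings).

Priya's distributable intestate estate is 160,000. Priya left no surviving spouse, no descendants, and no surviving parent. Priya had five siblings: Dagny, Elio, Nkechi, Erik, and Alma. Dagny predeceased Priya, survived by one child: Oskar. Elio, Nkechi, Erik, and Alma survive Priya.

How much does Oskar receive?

The entire 160,000 passes to the siblings and their issue.
That amount (160,000) is divided into 5 shares of 32,000: Elio, Nkechi, Erik, and Alma each take 32,000; Dagny's 32,000 share passes to Dagny's issue.
Dagny's share (32,000) passes entirely to Oskar.

Oskar receives 32,000.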